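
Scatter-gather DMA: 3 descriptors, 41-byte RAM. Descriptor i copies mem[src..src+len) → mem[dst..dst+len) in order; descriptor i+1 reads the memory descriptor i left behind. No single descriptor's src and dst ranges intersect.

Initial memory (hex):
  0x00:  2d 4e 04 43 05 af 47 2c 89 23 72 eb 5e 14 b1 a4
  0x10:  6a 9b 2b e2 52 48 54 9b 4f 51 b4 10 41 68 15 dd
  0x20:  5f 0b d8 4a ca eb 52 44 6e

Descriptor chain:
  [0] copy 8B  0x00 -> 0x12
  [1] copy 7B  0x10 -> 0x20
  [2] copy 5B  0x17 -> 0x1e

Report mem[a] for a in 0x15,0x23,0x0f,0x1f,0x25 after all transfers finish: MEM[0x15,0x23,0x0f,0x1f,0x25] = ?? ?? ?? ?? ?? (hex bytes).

[0] 0x00->0x12 len=8 : 2d 4e 04 43 05 af 47 2c
[1] 0x10->0x20 len=7 : 6a 9b 2d 4e 04 43 05
[2] 0x17->0x1e len=5 : af 47 2c b4 10
query mem[0x15]=0x43, mem[0x23]=0x4e, mem[0x0f]=0xa4, mem[0x1f]=0x47, mem[0x25]=0x43

MEM[0x15,0x23,0x0f,0x1f,0x25] = 43 4e a4 47 43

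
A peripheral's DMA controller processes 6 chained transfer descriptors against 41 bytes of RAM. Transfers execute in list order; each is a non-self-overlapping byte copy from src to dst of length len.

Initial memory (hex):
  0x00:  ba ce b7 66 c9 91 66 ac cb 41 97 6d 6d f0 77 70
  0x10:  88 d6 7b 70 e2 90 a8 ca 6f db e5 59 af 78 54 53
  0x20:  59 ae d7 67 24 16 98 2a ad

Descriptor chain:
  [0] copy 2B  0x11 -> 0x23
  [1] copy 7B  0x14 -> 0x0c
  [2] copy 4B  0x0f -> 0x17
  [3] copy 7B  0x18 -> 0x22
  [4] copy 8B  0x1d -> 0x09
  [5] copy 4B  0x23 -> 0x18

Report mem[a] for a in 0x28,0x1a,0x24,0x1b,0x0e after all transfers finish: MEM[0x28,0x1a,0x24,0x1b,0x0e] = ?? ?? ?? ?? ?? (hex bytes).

MEM[0x28,0x1a,0x24,0x1b,0x0e] = 54 59 e5 af 6f

[0] 0x11->0x23 len=2 : d6 7b
[1] 0x14->0x0c len=7 : e2 90 a8 ca 6f db e5
[2] 0x0f->0x17 len=4 : ca 6f db e5
[3] 0x18->0x22 len=7 : 6f db e5 59 af 78 54
[4] 0x1d->0x09 len=8 : 78 54 53 59 ae 6f db e5
[5] 0x23->0x18 len=4 : db e5 59 af
query mem[0x28]=0x54, mem[0x1a]=0x59, mem[0x24]=0xe5, mem[0x1b]=0xaf, mem[0x0e]=0x6f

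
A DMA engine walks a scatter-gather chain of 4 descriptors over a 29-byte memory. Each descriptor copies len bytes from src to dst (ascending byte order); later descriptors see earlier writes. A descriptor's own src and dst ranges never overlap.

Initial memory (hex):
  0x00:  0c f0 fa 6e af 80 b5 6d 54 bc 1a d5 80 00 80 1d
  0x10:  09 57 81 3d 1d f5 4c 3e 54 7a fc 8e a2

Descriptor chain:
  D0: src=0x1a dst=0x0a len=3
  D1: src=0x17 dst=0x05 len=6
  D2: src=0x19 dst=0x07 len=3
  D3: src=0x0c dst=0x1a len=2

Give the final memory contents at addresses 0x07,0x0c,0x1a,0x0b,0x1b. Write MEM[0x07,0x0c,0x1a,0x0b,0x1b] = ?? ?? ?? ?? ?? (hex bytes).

MEM[0x07,0x0c,0x1a,0x0b,0x1b] = 7a a2 a2 8e 00

[0] 0x1a->0x0a len=3 : fc 8e a2
[1] 0x17->0x05 len=6 : 3e 54 7a fc 8e a2
[2] 0x19->0x07 len=3 : 7a fc 8e
[3] 0x0c->0x1a len=2 : a2 00
query mem[0x07]=0x7a, mem[0x0c]=0xa2, mem[0x1a]=0xa2, mem[0x0b]=0x8e, mem[0x1b]=0x00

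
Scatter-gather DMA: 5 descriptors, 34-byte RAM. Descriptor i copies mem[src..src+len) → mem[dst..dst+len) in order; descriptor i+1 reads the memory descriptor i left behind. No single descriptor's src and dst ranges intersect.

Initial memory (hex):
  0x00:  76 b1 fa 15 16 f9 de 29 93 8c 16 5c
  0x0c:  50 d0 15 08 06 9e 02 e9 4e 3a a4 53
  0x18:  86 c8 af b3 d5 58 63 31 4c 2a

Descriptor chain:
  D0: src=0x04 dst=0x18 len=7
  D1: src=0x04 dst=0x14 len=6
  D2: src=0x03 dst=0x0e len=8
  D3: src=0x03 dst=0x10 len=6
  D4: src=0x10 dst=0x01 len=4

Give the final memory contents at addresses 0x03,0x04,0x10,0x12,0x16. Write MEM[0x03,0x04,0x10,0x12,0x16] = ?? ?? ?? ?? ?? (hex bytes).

MEM[0x03,0x04,0x10,0x12,0x16] = f9 de 15 f9 de

  after D0: wrote 7B at 0x18 = 16f9de29938c16
  after D1: wrote 6B at 0x14 = 16f9de29938c
  after D2: wrote 8B at 0x0e = 1516f9de29938c16
  after D3: wrote 6B at 0x10 = 1516f9de2993
  after D4: wrote 4B at 0x01 = 1516f9de
query mem[0x03]=0xf9, mem[0x04]=0xde, mem[0x10]=0x15, mem[0x12]=0xf9, mem[0x16]=0xde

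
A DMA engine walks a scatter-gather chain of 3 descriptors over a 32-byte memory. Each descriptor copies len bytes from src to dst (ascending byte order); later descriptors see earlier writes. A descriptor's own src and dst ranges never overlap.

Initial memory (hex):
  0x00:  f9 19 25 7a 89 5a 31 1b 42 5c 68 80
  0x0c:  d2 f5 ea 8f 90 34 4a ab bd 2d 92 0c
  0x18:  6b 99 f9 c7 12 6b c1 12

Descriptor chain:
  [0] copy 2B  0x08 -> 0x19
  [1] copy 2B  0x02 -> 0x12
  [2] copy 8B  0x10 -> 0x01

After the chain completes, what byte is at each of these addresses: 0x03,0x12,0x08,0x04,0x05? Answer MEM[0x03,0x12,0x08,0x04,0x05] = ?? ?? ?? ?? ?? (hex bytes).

[0] 0x08->0x19 len=2 : 42 5c
[1] 0x02->0x12 len=2 : 25 7a
[2] 0x10->0x01 len=8 : 90 34 25 7a bd 2d 92 0c
query mem[0x03]=0x25, mem[0x12]=0x25, mem[0x08]=0x0c, mem[0x04]=0x7a, mem[0x05]=0xbd

MEM[0x03,0x12,0x08,0x04,0x05] = 25 25 0c 7a bd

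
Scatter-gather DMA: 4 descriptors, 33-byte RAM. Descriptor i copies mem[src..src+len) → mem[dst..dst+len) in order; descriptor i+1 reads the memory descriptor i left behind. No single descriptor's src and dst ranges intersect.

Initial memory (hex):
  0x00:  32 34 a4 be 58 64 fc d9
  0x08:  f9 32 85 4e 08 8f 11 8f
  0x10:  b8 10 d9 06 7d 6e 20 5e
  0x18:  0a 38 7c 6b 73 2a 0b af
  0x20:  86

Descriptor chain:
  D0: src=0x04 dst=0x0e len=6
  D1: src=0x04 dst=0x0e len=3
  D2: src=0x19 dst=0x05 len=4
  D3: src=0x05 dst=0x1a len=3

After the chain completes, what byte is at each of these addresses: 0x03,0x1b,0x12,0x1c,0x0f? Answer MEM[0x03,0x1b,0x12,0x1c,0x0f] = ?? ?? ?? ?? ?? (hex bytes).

MEM[0x03,0x1b,0x12,0x1c,0x0f] = be 7c f9 6b 64

D0: mem[0x0e..0x13] <- [58 64 fc d9 f9 32]
D1: mem[0x0e..0x10] <- [58 64 fc]
D2: mem[0x05..0x08] <- [38 7c 6b 73]
D3: mem[0x1a..0x1c] <- [38 7c 6b]
query mem[0x03]=0xbe, mem[0x1b]=0x7c, mem[0x12]=0xf9, mem[0x1c]=0x6b, mem[0x0f]=0x64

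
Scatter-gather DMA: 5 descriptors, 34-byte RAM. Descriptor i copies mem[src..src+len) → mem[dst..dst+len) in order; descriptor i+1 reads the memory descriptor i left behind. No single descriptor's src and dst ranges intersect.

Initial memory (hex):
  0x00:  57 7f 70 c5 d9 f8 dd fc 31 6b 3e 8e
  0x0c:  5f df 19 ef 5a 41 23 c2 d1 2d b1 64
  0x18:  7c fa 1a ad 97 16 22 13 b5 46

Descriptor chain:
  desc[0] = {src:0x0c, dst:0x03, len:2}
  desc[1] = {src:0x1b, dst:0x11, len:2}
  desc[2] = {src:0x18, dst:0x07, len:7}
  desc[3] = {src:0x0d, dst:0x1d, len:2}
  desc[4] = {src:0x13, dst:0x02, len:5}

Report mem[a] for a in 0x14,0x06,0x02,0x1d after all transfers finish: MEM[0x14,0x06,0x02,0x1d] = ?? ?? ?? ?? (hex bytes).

[0] 0x0c->0x03 len=2 : 5f df
[1] 0x1b->0x11 len=2 : ad 97
[2] 0x18->0x07 len=7 : 7c fa 1a ad 97 16 22
[3] 0x0d->0x1d len=2 : 22 19
[4] 0x13->0x02 len=5 : c2 d1 2d b1 64
query mem[0x14]=0xd1, mem[0x06]=0x64, mem[0x02]=0xc2, mem[0x1d]=0x22

MEM[0x14,0x06,0x02,0x1d] = d1 64 c2 22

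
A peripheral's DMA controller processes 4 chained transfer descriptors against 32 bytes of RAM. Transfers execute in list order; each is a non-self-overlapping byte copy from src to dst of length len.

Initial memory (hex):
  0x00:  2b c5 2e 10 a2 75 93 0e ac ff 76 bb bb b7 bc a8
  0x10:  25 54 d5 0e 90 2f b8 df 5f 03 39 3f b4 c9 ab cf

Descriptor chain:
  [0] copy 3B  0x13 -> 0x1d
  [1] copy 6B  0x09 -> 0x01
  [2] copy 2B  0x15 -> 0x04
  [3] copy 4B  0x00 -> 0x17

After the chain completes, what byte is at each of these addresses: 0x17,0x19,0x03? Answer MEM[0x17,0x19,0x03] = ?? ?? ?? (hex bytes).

  after D0: wrote 3B at 0x1d = 0e902f
  after D1: wrote 6B at 0x01 = ff76bbbbb7bc
  after D2: wrote 2B at 0x04 = 2fb8
  after D3: wrote 4B at 0x17 = 2bff76bb
query mem[0x17]=0x2b, mem[0x19]=0x76, mem[0x03]=0xbb

MEM[0x17,0x19,0x03] = 2b 76 bb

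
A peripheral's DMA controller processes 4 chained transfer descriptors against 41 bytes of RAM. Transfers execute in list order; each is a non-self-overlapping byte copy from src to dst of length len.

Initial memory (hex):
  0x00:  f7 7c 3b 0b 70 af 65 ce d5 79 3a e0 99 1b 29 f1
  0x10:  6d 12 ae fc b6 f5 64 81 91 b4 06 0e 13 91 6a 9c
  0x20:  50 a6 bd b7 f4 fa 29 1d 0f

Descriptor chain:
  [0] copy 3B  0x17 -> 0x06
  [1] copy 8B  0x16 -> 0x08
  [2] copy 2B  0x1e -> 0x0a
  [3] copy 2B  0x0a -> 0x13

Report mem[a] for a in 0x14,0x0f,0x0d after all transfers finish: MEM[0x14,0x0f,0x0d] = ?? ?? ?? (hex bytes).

[0] 0x17->0x06 len=3 : 81 91 b4
[1] 0x16->0x08 len=8 : 64 81 91 b4 06 0e 13 91
[2] 0x1e->0x0a len=2 : 6a 9c
[3] 0x0a->0x13 len=2 : 6a 9c
query mem[0x14]=0x9c, mem[0x0f]=0x91, mem[0x0d]=0x0e

MEM[0x14,0x0f,0x0d] = 9c 91 0e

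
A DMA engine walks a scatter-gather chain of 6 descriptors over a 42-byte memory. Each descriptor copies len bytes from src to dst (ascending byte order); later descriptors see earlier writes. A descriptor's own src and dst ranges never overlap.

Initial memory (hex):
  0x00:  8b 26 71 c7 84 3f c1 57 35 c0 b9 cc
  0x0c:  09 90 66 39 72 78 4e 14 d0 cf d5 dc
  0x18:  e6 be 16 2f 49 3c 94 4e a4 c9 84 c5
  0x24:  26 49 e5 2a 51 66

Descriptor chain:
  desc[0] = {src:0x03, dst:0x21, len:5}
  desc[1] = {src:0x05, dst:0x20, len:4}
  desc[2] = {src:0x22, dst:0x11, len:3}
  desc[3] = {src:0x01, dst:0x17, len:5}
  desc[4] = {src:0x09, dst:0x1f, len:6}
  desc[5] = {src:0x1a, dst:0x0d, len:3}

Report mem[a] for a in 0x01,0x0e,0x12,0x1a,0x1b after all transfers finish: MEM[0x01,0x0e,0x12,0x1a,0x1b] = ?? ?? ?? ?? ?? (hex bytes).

MEM[0x01,0x0e,0x12,0x1a,0x1b] = 26 3f 35 84 3f

[0] 0x03->0x21 len=5 : c7 84 3f c1 57
[1] 0x05->0x20 len=4 : 3f c1 57 35
[2] 0x22->0x11 len=3 : 57 35 c1
[3] 0x01->0x17 len=5 : 26 71 c7 84 3f
[4] 0x09->0x1f len=6 : c0 b9 cc 09 90 66
[5] 0x1a->0x0d len=3 : 84 3f 49
query mem[0x01]=0x26, mem[0x0e]=0x3f, mem[0x12]=0x35, mem[0x1a]=0x84, mem[0x1b]=0x3f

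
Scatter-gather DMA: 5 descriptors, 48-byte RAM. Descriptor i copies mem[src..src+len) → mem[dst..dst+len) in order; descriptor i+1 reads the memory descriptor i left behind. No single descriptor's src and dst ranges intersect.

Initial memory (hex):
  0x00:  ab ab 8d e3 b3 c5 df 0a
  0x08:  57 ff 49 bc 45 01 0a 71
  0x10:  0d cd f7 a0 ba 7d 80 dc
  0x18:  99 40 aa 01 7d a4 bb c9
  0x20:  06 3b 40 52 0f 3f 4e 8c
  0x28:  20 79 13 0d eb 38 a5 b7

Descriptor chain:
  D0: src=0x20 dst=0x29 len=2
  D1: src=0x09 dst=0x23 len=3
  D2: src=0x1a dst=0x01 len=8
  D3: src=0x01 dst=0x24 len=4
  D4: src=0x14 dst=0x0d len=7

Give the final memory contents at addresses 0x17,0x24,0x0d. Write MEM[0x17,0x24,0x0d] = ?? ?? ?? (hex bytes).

MEM[0x17,0x24,0x0d] = dc aa ba

  after D0: wrote 2B at 0x29 = 063b
  after D1: wrote 3B at 0x23 = ff49bc
  after D2: wrote 8B at 0x01 = aa017da4bbc9063b
  after D3: wrote 4B at 0x24 = aa017da4
  after D4: wrote 7B at 0x0d = ba7d80dc9940aa
query mem[0x17]=0xdc, mem[0x24]=0xaa, mem[0x0d]=0xba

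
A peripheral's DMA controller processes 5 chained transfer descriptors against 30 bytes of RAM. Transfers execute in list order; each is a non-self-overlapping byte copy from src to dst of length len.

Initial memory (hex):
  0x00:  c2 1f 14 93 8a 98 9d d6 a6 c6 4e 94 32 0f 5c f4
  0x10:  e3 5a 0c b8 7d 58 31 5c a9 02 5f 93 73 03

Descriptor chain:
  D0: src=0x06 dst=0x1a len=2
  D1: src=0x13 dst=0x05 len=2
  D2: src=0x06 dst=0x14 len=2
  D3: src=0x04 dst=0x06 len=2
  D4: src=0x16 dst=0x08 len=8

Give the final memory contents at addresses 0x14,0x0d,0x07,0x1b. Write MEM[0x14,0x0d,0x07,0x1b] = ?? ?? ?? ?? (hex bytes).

MEM[0x14,0x0d,0x07,0x1b] = 7d d6 b8 d6

D0: mem[0x1a..0x1b] <- [9d d6]
D1: mem[0x05..0x06] <- [b8 7d]
D2: mem[0x14..0x15] <- [7d d6]
D3: mem[0x06..0x07] <- [8a b8]
D4: mem[0x08..0x0f] <- [31 5c a9 02 9d d6 73 03]
query mem[0x14]=0x7d, mem[0x0d]=0xd6, mem[0x07]=0xb8, mem[0x1b]=0xd6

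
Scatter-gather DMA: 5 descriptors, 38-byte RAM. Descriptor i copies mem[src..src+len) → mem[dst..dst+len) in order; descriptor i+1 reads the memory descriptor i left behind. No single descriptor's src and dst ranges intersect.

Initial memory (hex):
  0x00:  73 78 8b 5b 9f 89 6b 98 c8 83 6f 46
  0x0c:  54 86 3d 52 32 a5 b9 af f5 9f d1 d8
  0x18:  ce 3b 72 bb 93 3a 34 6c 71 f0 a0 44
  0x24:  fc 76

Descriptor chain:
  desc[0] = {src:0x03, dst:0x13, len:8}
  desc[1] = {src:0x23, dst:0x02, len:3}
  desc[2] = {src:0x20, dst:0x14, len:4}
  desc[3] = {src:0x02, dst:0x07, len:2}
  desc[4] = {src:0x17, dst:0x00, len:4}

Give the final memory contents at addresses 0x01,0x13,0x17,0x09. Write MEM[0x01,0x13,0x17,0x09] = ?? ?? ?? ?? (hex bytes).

MEM[0x01,0x13,0x17,0x09] = c8 5b 44 83

#0 dst[0x13+8] := {0x5b,0x9f,0x89,0x6b,0x98,0xc8,0x83,0x6f}
#1 dst[0x02+3] := {0x44,0xfc,0x76}
#2 dst[0x14+4] := {0x71,0xf0,0xa0,0x44}
#3 dst[0x07+2] := {0x44,0xfc}
#4 dst[0x00+4] := {0x44,0xc8,0x83,0x6f}
query mem[0x01]=0xc8, mem[0x13]=0x5b, mem[0x17]=0x44, mem[0x09]=0x83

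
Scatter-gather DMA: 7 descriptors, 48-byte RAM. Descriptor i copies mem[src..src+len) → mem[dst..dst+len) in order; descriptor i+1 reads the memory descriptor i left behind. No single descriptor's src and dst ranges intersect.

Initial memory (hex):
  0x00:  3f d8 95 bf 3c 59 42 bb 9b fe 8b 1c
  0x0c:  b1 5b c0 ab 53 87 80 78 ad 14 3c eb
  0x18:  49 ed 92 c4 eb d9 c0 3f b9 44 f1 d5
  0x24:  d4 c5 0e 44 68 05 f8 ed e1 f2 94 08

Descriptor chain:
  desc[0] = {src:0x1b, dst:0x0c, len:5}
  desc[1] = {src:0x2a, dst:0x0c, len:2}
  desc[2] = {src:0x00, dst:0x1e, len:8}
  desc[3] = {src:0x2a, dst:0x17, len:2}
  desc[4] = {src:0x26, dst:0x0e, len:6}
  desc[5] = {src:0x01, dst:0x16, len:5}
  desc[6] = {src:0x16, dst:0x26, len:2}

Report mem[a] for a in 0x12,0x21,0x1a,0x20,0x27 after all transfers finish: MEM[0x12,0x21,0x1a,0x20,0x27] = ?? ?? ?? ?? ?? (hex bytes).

MEM[0x12,0x21,0x1a,0x20,0x27] = f8 bf 59 95 95

[0] 0x1b->0x0c len=5 : c4 eb d9 c0 3f
[1] 0x2a->0x0c len=2 : f8 ed
[2] 0x00->0x1e len=8 : 3f d8 95 bf 3c 59 42 bb
[3] 0x2a->0x17 len=2 : f8 ed
[4] 0x26->0x0e len=6 : 0e 44 68 05 f8 ed
[5] 0x01->0x16 len=5 : d8 95 bf 3c 59
[6] 0x16->0x26 len=2 : d8 95
query mem[0x12]=0xf8, mem[0x21]=0xbf, mem[0x1a]=0x59, mem[0x20]=0x95, mem[0x27]=0x95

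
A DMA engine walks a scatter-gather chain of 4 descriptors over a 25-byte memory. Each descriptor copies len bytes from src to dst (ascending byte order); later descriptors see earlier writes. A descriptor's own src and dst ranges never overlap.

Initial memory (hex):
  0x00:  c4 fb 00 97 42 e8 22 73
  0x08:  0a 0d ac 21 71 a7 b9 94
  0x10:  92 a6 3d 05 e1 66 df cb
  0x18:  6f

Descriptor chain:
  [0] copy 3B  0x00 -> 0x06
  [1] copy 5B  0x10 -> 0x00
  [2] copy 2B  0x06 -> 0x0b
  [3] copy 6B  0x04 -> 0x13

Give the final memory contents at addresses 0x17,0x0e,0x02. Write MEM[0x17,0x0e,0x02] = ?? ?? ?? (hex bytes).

D0: mem[0x06..0x08] <- [c4 fb 00]
D1: mem[0x00..0x04] <- [92 a6 3d 05 e1]
D2: mem[0x0b..0x0c] <- [c4 fb]
D3: mem[0x13..0x18] <- [e1 e8 c4 fb 00 0d]
query mem[0x17]=0x00, mem[0x0e]=0xb9, mem[0x02]=0x3d

MEM[0x17,0x0e,0x02] = 00 b9 3d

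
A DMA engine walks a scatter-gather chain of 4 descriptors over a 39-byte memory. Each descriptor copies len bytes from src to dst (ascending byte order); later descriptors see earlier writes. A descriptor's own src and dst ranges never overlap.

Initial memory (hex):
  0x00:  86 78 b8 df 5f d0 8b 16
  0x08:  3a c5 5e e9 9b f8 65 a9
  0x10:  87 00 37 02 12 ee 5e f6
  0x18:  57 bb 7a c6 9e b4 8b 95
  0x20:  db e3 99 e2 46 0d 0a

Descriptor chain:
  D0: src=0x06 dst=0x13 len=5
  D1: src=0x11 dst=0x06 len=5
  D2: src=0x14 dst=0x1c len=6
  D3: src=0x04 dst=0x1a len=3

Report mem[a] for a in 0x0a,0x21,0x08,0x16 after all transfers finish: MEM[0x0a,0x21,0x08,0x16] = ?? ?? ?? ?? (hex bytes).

D0: mem[0x13..0x17] <- [8b 16 3a c5 5e]
D1: mem[0x06..0x0a] <- [00 37 8b 16 3a]
D2: mem[0x1c..0x21] <- [16 3a c5 5e 57 bb]
D3: mem[0x1a..0x1c] <- [5f d0 00]
query mem[0x0a]=0x3a, mem[0x21]=0xbb, mem[0x08]=0x8b, mem[0x16]=0xc5

MEM[0x0a,0x21,0x08,0x16] = 3a bb 8b c5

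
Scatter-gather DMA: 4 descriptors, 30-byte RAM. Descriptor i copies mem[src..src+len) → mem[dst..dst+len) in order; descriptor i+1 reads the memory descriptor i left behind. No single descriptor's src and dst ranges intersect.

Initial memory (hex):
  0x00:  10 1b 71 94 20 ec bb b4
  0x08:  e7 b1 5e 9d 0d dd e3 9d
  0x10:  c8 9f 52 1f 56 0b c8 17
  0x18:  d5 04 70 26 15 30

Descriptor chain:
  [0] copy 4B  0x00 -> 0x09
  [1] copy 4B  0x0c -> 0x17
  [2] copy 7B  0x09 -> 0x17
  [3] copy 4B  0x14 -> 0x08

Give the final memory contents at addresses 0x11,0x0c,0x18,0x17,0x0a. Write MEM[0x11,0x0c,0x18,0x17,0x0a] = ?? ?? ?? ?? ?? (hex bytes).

  after D0: wrote 4B at 0x09 = 101b7194
  after D1: wrote 4B at 0x17 = 94dde39d
  after D2: wrote 7B at 0x17 = 101b7194dde39d
  after D3: wrote 4B at 0x08 = 560bc810
query mem[0x11]=0x9f, mem[0x0c]=0x94, mem[0x18]=0x1b, mem[0x17]=0x10, mem[0x0a]=0xc8

MEM[0x11,0x0c,0x18,0x17,0x0a] = 9f 94 1b 10 c8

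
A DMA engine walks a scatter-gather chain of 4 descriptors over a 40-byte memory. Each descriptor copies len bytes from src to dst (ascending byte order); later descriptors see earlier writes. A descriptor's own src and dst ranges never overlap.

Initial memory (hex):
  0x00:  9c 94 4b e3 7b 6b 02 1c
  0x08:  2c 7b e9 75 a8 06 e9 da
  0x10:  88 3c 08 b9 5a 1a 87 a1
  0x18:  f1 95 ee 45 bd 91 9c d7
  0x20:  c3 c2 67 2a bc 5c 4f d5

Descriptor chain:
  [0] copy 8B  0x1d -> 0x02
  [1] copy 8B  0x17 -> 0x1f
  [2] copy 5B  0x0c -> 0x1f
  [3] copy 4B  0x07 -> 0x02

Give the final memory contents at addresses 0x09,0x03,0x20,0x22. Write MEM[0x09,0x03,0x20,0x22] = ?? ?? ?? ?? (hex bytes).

MEM[0x09,0x03,0x20,0x22] = bc 2a 06 da

[0] 0x1d->0x02 len=8 : 91 9c d7 c3 c2 67 2a bc
[1] 0x17->0x1f len=8 : a1 f1 95 ee 45 bd 91 9c
[2] 0x0c->0x1f len=5 : a8 06 e9 da 88
[3] 0x07->0x02 len=4 : 67 2a bc e9
query mem[0x09]=0xbc, mem[0x03]=0x2a, mem[0x20]=0x06, mem[0x22]=0xda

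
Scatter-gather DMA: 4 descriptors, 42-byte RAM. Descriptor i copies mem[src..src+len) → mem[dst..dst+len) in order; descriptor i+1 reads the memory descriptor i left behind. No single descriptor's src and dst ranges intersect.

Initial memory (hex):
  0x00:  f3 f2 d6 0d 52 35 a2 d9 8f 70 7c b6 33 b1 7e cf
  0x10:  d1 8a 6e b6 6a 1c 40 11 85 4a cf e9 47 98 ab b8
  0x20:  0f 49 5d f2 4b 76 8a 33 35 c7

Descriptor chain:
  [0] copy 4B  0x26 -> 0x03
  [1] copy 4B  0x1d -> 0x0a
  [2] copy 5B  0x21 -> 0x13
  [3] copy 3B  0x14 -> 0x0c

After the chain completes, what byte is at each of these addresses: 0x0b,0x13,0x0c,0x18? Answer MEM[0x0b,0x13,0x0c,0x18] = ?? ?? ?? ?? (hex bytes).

MEM[0x0b,0x13,0x0c,0x18] = ab 49 5d 85

D0: mem[0x03..0x06] <- [8a 33 35 c7]
D1: mem[0x0a..0x0d] <- [98 ab b8 0f]
D2: mem[0x13..0x17] <- [49 5d f2 4b 76]
D3: mem[0x0c..0x0e] <- [5d f2 4b]
query mem[0x0b]=0xab, mem[0x13]=0x49, mem[0x0c]=0x5d, mem[0x18]=0x85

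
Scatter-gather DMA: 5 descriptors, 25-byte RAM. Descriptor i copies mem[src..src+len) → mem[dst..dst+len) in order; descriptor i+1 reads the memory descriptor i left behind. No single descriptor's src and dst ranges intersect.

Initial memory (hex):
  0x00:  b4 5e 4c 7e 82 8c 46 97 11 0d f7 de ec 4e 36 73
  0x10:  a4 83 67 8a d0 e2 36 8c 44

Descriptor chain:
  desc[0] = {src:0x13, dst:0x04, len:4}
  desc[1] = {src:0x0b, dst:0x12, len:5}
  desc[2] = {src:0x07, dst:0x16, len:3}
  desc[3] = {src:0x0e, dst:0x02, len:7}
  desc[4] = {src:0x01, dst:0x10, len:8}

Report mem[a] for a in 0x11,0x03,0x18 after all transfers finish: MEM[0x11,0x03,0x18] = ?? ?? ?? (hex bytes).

MEM[0x11,0x03,0x18] = 36 73 0d

#0 dst[0x04+4] := {0x8a,0xd0,0xe2,0x36}
#1 dst[0x12+5] := {0xde,0xec,0x4e,0x36,0x73}
#2 dst[0x16+3] := {0x36,0x11,0x0d}
#3 dst[0x02+7] := {0x36,0x73,0xa4,0x83,0xde,0xec,0x4e}
#4 dst[0x10+8] := {0x5e,0x36,0x73,0xa4,0x83,0xde,0xec,0x4e}
query mem[0x11]=0x36, mem[0x03]=0x73, mem[0x18]=0x0d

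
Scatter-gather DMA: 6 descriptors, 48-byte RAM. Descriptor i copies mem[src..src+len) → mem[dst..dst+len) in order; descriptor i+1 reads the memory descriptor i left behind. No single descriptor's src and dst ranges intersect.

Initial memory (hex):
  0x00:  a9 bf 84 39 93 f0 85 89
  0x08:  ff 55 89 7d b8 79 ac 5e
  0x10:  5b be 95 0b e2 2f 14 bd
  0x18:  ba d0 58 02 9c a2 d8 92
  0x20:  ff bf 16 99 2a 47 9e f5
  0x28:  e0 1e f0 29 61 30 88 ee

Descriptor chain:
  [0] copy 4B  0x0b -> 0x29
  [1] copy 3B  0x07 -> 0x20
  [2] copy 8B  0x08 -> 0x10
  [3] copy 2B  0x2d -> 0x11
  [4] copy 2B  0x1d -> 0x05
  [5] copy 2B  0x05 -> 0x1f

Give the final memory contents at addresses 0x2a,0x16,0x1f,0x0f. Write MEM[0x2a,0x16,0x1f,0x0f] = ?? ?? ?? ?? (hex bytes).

#0 dst[0x29+4] := {0x7d,0xb8,0x79,0xac}
#1 dst[0x20+3] := {0x89,0xff,0x55}
#2 dst[0x10+8] := {0xff,0x55,0x89,0x7d,0xb8,0x79,0xac,0x5e}
#3 dst[0x11+2] := {0x30,0x88}
#4 dst[0x05+2] := {0xa2,0xd8}
#5 dst[0x1f+2] := {0xa2,0xd8}
query mem[0x2a]=0xb8, mem[0x16]=0xac, mem[0x1f]=0xa2, mem[0x0f]=0x5e

MEM[0x2a,0x16,0x1f,0x0f] = b8 ac a2 5e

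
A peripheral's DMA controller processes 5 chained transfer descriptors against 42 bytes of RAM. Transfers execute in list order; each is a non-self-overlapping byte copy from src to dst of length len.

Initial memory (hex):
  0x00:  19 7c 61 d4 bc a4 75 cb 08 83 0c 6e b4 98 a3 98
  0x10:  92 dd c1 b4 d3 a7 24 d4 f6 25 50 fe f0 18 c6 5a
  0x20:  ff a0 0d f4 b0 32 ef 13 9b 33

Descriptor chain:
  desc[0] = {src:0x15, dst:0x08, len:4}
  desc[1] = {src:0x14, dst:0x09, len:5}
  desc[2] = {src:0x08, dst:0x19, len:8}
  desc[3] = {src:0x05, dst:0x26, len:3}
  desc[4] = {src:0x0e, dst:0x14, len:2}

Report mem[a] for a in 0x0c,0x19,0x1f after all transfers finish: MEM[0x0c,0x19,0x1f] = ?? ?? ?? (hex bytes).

MEM[0x0c,0x19,0x1f] = d4 a7 a3

[0] 0x15->0x08 len=4 : a7 24 d4 f6
[1] 0x14->0x09 len=5 : d3 a7 24 d4 f6
[2] 0x08->0x19 len=8 : a7 d3 a7 24 d4 f6 a3 98
[3] 0x05->0x26 len=3 : a4 75 cb
[4] 0x0e->0x14 len=2 : a3 98
query mem[0x0c]=0xd4, mem[0x19]=0xa7, mem[0x1f]=0xa3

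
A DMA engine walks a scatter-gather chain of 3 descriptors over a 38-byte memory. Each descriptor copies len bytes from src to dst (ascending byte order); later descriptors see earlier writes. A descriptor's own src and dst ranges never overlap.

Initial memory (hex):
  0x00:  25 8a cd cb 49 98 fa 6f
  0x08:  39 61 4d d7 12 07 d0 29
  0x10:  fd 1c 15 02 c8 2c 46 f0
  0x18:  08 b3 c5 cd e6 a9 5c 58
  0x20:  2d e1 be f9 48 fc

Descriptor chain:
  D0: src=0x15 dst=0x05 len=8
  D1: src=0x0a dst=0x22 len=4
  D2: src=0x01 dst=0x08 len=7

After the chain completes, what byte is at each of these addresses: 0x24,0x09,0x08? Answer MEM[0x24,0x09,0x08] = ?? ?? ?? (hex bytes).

MEM[0x24,0x09,0x08] = e6 cd 8a

[0] 0x15->0x05 len=8 : 2c 46 f0 08 b3 c5 cd e6
[1] 0x0a->0x22 len=4 : c5 cd e6 07
[2] 0x01->0x08 len=7 : 8a cd cb 49 2c 46 f0
query mem[0x24]=0xe6, mem[0x09]=0xcd, mem[0x08]=0x8a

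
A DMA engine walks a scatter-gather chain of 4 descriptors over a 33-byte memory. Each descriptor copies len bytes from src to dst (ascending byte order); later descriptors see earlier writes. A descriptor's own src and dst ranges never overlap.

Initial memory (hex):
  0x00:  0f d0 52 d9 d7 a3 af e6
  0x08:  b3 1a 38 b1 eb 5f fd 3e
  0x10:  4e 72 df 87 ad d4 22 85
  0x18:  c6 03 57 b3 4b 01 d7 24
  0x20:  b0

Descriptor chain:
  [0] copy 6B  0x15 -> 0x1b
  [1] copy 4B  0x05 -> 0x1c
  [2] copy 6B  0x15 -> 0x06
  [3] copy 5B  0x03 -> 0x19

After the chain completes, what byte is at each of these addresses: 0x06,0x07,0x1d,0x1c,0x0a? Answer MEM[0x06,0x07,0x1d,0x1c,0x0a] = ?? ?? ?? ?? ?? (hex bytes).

MEM[0x06,0x07,0x1d,0x1c,0x0a] = d4 22 22 d4 03

  after D0: wrote 6B at 0x1b = d42285c60357
  after D1: wrote 4B at 0x1c = a3afe6b3
  after D2: wrote 6B at 0x06 = d42285c60357
  after D3: wrote 5B at 0x19 = d9d7a3d422
query mem[0x06]=0xd4, mem[0x07]=0x22, mem[0x1d]=0x22, mem[0x1c]=0xd4, mem[0x0a]=0x03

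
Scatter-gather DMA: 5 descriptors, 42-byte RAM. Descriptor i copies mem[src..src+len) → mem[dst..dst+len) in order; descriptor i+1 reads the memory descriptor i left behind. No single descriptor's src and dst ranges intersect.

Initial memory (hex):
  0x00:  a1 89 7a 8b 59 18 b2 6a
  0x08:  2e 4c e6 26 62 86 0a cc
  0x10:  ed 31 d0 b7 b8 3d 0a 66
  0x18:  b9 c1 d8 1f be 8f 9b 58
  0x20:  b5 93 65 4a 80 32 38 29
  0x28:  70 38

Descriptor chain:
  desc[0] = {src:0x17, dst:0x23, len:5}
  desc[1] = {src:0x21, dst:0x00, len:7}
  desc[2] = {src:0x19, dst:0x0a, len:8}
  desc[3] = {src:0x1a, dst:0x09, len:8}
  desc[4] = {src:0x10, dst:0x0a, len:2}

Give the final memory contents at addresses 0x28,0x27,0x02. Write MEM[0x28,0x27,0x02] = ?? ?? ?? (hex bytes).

  after D0: wrote 5B at 0x23 = 66b9c1d81f
  after D1: wrote 7B at 0x00 = 936566b9c1d81f
  after D2: wrote 8B at 0x0a = c1d81fbe8f9b58b5
  after D3: wrote 8B at 0x09 = d81fbe8f9b58b593
  after D4: wrote 2B at 0x0a = 93b5
query mem[0x28]=0x70, mem[0x27]=0x1f, mem[0x02]=0x66

MEM[0x28,0x27,0x02] = 70 1f 66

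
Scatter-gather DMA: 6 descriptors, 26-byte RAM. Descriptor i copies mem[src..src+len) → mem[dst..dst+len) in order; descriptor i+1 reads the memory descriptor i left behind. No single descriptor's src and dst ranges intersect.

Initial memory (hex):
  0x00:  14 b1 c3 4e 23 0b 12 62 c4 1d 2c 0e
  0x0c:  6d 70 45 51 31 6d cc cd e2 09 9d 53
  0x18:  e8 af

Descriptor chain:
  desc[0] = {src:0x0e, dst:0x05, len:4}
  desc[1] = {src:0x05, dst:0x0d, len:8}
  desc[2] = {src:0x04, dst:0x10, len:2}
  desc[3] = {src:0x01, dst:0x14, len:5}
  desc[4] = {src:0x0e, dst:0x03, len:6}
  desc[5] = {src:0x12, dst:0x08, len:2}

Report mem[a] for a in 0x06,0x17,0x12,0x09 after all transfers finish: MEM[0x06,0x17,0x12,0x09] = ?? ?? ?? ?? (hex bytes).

MEM[0x06,0x17,0x12,0x09] = 45 23 2c 0e

#0 dst[0x05+4] := {0x45,0x51,0x31,0x6d}
#1 dst[0x0d+8] := {0x45,0x51,0x31,0x6d,0x1d,0x2c,0x0e,0x6d}
#2 dst[0x10+2] := {0x23,0x45}
#3 dst[0x14+5] := {0xb1,0xc3,0x4e,0x23,0x45}
#4 dst[0x03+6] := {0x51,0x31,0x23,0x45,0x2c,0x0e}
#5 dst[0x08+2] := {0x2c,0x0e}
query mem[0x06]=0x45, mem[0x17]=0x23, mem[0x12]=0x2c, mem[0x09]=0x0e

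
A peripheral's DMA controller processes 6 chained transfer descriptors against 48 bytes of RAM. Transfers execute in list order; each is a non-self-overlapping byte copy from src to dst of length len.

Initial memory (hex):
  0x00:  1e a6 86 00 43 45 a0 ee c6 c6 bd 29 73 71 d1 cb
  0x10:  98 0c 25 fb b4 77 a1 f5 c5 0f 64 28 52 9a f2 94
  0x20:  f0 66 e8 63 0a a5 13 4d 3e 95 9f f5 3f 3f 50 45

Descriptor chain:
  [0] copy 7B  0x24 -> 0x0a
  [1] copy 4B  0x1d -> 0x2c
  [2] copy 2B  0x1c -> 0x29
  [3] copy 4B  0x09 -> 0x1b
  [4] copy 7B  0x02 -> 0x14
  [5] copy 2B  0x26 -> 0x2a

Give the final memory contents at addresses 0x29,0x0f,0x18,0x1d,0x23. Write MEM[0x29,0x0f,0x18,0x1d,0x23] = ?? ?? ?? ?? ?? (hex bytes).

MEM[0x29,0x0f,0x18,0x1d,0x23] = 52 95 a0 a5 63

D0: mem[0x0a..0x10] <- [0a a5 13 4d 3e 95 9f]
D1: mem[0x2c..0x2f] <- [9a f2 94 f0]
D2: mem[0x29..0x2a] <- [52 9a]
D3: mem[0x1b..0x1e] <- [c6 0a a5 13]
D4: mem[0x14..0x1a] <- [86 00 43 45 a0 ee c6]
D5: mem[0x2a..0x2b] <- [13 4d]
query mem[0x29]=0x52, mem[0x0f]=0x95, mem[0x18]=0xa0, mem[0x1d]=0xa5, mem[0x23]=0x63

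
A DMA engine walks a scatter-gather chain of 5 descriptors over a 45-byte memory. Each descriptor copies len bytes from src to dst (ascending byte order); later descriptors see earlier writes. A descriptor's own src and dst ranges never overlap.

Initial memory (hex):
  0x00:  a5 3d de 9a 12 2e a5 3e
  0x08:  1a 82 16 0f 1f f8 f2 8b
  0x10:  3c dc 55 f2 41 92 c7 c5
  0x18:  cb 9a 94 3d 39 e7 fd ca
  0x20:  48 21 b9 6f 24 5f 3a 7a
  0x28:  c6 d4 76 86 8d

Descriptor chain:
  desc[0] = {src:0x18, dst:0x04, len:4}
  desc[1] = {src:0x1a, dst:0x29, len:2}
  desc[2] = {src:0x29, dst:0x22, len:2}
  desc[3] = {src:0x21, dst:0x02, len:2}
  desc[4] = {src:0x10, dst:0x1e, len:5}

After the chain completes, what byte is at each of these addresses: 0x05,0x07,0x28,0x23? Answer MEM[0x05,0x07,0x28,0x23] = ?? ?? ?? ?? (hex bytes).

[0] 0x18->0x04 len=4 : cb 9a 94 3d
[1] 0x1a->0x29 len=2 : 94 3d
[2] 0x29->0x22 len=2 : 94 3d
[3] 0x21->0x02 len=2 : 21 94
[4] 0x10->0x1e len=5 : 3c dc 55 f2 41
query mem[0x05]=0x9a, mem[0x07]=0x3d, mem[0x28]=0xc6, mem[0x23]=0x3d

MEM[0x05,0x07,0x28,0x23] = 9a 3d c6 3d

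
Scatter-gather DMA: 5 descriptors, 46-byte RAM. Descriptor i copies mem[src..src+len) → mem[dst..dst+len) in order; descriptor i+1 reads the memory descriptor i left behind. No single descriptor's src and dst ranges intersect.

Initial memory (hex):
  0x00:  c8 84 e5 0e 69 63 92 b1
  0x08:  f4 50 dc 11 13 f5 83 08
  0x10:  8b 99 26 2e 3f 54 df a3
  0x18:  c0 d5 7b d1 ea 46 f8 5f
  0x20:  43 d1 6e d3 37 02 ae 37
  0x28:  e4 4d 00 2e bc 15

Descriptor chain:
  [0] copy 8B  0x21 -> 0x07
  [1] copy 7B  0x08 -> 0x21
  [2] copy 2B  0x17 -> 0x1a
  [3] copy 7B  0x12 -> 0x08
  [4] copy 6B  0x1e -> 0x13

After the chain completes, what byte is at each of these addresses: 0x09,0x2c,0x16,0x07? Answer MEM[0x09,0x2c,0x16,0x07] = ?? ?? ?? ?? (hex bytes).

D0: mem[0x07..0x0e] <- [d1 6e d3 37 02 ae 37 e4]
D1: mem[0x21..0x27] <- [6e d3 37 02 ae 37 e4]
D2: mem[0x1a..0x1b] <- [a3 c0]
D3: mem[0x08..0x0e] <- [26 2e 3f 54 df a3 c0]
D4: mem[0x13..0x18] <- [f8 5f 43 6e d3 37]
query mem[0x09]=0x2e, mem[0x2c]=0xbc, mem[0x16]=0x6e, mem[0x07]=0xd1

MEM[0x09,0x2c,0x16,0x07] = 2e bc 6e d1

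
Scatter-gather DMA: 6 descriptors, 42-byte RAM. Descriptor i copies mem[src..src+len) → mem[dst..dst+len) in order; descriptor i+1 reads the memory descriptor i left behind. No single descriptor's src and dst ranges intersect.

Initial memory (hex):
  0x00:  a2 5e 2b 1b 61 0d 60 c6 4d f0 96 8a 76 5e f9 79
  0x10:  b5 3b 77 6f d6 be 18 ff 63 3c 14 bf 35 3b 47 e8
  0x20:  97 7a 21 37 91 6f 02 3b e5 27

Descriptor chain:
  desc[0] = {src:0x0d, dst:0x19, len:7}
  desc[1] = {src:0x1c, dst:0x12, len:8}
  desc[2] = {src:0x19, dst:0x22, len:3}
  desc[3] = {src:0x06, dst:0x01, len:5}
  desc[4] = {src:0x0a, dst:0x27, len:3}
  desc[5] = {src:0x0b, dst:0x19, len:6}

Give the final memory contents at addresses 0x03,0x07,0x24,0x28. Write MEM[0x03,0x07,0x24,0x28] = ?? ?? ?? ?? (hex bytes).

MEM[0x03,0x07,0x24,0x28] = 4d c6 79 8a

  after D0: wrote 7B at 0x19 = 5ef979b53b776f
  after D1: wrote 8B at 0x12 = b53b776f977a2137
  after D2: wrote 3B at 0x22 = 37f979
  after D3: wrote 5B at 0x01 = 60c64df096
  after D4: wrote 3B at 0x27 = 968a76
  after D5: wrote 6B at 0x19 = 8a765ef979b5
query mem[0x03]=0x4d, mem[0x07]=0xc6, mem[0x24]=0x79, mem[0x28]=0x8a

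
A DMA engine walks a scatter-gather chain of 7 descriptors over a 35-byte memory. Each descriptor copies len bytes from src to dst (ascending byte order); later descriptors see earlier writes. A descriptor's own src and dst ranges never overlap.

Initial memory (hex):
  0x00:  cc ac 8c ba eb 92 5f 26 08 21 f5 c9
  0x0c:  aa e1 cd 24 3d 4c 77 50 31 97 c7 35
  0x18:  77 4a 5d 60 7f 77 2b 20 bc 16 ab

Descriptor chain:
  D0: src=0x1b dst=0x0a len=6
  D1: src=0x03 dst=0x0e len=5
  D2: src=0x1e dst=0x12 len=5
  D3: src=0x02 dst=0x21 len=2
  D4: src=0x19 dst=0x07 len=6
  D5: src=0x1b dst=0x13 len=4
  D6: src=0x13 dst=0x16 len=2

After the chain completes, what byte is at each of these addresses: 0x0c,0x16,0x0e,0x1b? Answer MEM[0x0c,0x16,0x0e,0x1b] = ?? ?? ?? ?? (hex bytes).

MEM[0x0c,0x16,0x0e,0x1b] = 2b 60 ba 60

  after D0: wrote 6B at 0x0a = 607f772b20bc
  after D1: wrote 5B at 0x0e = baeb925f26
  after D2: wrote 5B at 0x12 = 2b20bc16ab
  after D3: wrote 2B at 0x21 = 8cba
  after D4: wrote 6B at 0x07 = 4a5d607f772b
  after D5: wrote 4B at 0x13 = 607f772b
  after D6: wrote 2B at 0x16 = 607f
query mem[0x0c]=0x2b, mem[0x16]=0x60, mem[0x0e]=0xba, mem[0x1b]=0x60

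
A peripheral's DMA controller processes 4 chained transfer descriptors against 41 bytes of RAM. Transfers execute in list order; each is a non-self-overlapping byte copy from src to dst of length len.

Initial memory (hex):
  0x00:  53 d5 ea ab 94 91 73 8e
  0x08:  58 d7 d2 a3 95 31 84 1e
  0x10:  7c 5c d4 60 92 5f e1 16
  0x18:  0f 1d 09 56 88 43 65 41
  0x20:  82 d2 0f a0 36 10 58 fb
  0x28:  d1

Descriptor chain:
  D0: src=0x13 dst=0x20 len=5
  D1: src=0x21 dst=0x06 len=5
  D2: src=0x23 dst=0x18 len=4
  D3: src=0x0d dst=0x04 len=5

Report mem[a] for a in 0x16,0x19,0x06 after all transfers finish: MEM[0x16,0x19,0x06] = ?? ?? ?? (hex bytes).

[0] 0x13->0x20 len=5 : 60 92 5f e1 16
[1] 0x21->0x06 len=5 : 92 5f e1 16 10
[2] 0x23->0x18 len=4 : e1 16 10 58
[3] 0x0d->0x04 len=5 : 31 84 1e 7c 5c
query mem[0x16]=0xe1, mem[0x19]=0x16, mem[0x06]=0x1e

MEM[0x16,0x19,0x06] = e1 16 1e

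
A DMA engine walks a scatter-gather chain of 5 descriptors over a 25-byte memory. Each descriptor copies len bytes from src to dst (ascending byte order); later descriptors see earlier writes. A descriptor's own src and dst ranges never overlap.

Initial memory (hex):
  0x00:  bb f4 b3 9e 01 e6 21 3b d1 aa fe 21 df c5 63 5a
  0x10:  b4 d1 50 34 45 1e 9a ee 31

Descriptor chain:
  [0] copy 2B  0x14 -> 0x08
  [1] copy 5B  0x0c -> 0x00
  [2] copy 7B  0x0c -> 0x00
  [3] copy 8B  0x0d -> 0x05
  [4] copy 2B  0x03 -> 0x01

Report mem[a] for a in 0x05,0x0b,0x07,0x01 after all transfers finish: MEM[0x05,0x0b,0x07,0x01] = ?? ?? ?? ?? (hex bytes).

#0 dst[0x08+2] := {0x45,0x1e}
#1 dst[0x00+5] := {0xdf,0xc5,0x63,0x5a,0xb4}
#2 dst[0x00+7] := {0xdf,0xc5,0x63,0x5a,0xb4,0xd1,0x50}
#3 dst[0x05+8] := {0xc5,0x63,0x5a,0xb4,0xd1,0x50,0x34,0x45}
#4 dst[0x01+2] := {0x5a,0xb4}
query mem[0x05]=0xc5, mem[0x0b]=0x34, mem[0x07]=0x5a, mem[0x01]=0x5a

MEM[0x05,0x0b,0x07,0x01] = c5 34 5a 5a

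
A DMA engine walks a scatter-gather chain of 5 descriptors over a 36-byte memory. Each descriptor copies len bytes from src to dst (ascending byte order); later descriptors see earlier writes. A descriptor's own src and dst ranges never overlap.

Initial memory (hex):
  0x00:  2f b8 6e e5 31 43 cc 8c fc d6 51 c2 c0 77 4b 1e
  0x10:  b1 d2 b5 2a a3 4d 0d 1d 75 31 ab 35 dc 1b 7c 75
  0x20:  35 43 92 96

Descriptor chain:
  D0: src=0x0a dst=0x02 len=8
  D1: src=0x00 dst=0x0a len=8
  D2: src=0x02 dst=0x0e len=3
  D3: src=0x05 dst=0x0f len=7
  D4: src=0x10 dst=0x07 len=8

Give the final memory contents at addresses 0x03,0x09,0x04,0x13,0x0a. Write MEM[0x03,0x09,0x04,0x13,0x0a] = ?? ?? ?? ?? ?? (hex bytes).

  after D0: wrote 8B at 0x02 = 51c2c0774b1eb1d2
  after D1: wrote 8B at 0x0a = 2fb851c2c0774b1e
  after D2: wrote 3B at 0x0e = 51c2c0
  after D3: wrote 7B at 0x0f = 774b1eb1d22fb8
  after D4: wrote 8B at 0x07 = 4b1eb1d22fb80d1d
query mem[0x03]=0xc2, mem[0x09]=0xb1, mem[0x04]=0xc0, mem[0x13]=0xd2, mem[0x0a]=0xd2

MEM[0x03,0x09,0x04,0x13,0x0a] = c2 b1 c0 d2 d2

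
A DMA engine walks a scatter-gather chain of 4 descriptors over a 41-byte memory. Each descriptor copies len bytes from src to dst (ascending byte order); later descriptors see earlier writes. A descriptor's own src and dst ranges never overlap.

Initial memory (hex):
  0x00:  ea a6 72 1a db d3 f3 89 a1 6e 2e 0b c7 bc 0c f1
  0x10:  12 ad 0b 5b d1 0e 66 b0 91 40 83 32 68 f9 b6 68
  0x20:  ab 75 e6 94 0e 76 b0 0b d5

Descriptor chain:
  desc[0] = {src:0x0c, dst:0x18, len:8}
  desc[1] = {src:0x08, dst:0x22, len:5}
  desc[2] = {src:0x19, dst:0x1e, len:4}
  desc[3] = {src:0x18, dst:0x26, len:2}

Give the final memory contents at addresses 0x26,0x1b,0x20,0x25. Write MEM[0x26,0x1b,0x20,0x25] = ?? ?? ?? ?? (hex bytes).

D0: mem[0x18..0x1f] <- [c7 bc 0c f1 12 ad 0b 5b]
D1: mem[0x22..0x26] <- [a1 6e 2e 0b c7]
D2: mem[0x1e..0x21] <- [bc 0c f1 12]
D3: mem[0x26..0x27] <- [c7 bc]
query mem[0x26]=0xc7, mem[0x1b]=0xf1, mem[0x20]=0xf1, mem[0x25]=0x0b

MEM[0x26,0x1b,0x20,0x25] = c7 f1 f1 0b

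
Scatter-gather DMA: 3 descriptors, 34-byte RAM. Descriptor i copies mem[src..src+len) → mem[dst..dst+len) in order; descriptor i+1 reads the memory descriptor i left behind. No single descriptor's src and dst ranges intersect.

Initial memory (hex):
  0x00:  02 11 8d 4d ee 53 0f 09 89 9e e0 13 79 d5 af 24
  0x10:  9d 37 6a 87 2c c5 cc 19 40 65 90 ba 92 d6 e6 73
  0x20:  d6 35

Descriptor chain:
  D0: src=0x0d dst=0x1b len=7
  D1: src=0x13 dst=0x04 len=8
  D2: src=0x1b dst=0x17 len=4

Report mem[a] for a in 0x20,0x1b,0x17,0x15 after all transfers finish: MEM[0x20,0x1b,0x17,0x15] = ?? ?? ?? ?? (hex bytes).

MEM[0x20,0x1b,0x17,0x15] = 6a d5 d5 c5

[0] 0x0d->0x1b len=7 : d5 af 24 9d 37 6a 87
[1] 0x13->0x04 len=8 : 87 2c c5 cc 19 40 65 90
[2] 0x1b->0x17 len=4 : d5 af 24 9d
query mem[0x20]=0x6a, mem[0x1b]=0xd5, mem[0x17]=0xd5, mem[0x15]=0xc5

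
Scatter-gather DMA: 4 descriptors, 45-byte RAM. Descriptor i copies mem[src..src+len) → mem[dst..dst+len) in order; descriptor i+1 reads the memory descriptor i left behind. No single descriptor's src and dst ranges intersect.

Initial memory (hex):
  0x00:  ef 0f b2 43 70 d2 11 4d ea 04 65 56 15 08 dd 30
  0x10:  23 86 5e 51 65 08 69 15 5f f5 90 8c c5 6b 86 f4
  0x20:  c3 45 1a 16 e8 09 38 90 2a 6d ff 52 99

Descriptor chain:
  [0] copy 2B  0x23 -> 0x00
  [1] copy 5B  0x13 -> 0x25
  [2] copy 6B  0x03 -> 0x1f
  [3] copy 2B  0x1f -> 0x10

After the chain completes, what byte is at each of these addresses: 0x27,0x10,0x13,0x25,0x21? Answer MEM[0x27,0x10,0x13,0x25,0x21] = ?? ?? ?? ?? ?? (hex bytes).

MEM[0x27,0x10,0x13,0x25,0x21] = 08 43 51 51 d2

  after D0: wrote 2B at 0x00 = 16e8
  after D1: wrote 5B at 0x25 = 5165086915
  after D2: wrote 6B at 0x1f = 4370d2114dea
  after D3: wrote 2B at 0x10 = 4370
query mem[0x27]=0x08, mem[0x10]=0x43, mem[0x13]=0x51, mem[0x25]=0x51, mem[0x21]=0xd2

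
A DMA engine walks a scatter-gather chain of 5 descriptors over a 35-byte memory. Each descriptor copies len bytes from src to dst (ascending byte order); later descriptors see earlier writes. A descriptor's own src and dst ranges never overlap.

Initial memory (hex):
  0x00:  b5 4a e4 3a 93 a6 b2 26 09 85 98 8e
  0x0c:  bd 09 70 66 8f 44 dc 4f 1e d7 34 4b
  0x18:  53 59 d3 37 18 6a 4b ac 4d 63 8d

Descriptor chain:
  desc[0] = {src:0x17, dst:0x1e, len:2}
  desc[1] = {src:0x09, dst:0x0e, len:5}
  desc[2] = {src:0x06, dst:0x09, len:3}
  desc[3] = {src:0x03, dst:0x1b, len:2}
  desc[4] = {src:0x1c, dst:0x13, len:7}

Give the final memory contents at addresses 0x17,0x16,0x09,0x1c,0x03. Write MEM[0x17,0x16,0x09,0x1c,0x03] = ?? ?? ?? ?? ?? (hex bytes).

MEM[0x17,0x16,0x09,0x1c,0x03] = 4d 53 b2 93 3a

[0] 0x17->0x1e len=2 : 4b 53
[1] 0x09->0x0e len=5 : 85 98 8e bd 09
[2] 0x06->0x09 len=3 : b2 26 09
[3] 0x03->0x1b len=2 : 3a 93
[4] 0x1c->0x13 len=7 : 93 6a 4b 53 4d 63 8d
query mem[0x17]=0x4d, mem[0x16]=0x53, mem[0x09]=0xb2, mem[0x1c]=0x93, mem[0x03]=0x3a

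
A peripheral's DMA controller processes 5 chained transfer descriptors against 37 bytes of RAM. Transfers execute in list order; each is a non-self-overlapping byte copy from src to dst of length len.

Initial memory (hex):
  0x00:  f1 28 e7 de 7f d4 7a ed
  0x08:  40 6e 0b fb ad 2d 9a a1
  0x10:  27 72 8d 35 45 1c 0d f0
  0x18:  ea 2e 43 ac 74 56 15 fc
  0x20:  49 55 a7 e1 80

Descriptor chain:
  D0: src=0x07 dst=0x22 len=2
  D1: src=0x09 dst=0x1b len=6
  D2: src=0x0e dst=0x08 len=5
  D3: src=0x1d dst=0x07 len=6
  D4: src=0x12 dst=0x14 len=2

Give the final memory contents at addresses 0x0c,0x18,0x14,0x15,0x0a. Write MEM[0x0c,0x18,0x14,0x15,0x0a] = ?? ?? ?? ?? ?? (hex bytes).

  after D0: wrote 2B at 0x22 = ed40
  after D1: wrote 6B at 0x1b = 6e0bfbad2d9a
  after D2: wrote 5B at 0x08 = 9aa127728d
  after D3: wrote 6B at 0x07 = fbad2d9a55ed
  after D4: wrote 2B at 0x14 = 8d35
query mem[0x0c]=0xed, mem[0x18]=0xea, mem[0x14]=0x8d, mem[0x15]=0x35, mem[0x0a]=0x9a

MEM[0x0c,0x18,0x14,0x15,0x0a] = ed ea 8d 35 9a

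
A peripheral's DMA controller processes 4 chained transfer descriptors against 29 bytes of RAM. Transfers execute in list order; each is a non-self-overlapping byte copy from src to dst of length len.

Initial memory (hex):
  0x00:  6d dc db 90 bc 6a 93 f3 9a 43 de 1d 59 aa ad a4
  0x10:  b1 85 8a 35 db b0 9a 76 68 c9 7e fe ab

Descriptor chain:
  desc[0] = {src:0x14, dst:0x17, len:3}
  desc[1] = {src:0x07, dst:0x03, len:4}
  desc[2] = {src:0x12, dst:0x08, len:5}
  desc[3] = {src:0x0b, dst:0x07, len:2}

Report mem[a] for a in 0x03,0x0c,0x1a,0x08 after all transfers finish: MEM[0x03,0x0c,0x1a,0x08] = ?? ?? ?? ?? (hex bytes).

  after D0: wrote 3B at 0x17 = dbb09a
  after D1: wrote 4B at 0x03 = f39a43de
  after D2: wrote 5B at 0x08 = 8a35dbb09a
  after D3: wrote 2B at 0x07 = b09a
query mem[0x03]=0xf3, mem[0x0c]=0x9a, mem[0x1a]=0x7e, mem[0x08]=0x9a

MEM[0x03,0x0c,0x1a,0x08] = f3 9a 7e 9a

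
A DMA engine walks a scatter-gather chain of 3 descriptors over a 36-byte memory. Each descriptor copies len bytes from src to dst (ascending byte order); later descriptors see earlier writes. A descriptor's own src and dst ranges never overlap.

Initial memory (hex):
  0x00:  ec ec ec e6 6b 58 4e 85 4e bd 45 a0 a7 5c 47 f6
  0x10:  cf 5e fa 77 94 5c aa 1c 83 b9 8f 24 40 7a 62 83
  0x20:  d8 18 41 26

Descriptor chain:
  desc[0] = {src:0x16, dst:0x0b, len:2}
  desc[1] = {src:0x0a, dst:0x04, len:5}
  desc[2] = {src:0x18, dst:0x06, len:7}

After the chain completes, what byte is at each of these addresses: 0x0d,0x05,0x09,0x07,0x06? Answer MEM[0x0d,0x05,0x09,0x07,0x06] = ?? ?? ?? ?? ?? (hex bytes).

[0] 0x16->0x0b len=2 : aa 1c
[1] 0x0a->0x04 len=5 : 45 aa 1c 5c 47
[2] 0x18->0x06 len=7 : 83 b9 8f 24 40 7a 62
query mem[0x0d]=0x5c, mem[0x05]=0xaa, mem[0x09]=0x24, mem[0x07]=0xb9, mem[0x06]=0x83

MEM[0x0d,0x05,0x09,0x07,0x06] = 5c aa 24 b9 83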